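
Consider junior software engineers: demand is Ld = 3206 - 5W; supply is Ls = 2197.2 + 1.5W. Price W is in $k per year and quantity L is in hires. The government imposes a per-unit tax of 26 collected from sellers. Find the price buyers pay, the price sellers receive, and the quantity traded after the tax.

Sellers keep W_s = W_b - 26 per unit, so supply in terms of the buyer price is Ls = 2158.2 + 1.5W_b.
Set Ld = Ls: 3206 - 5W_b = 2158.2 + 1.5W_b, so 1047.8 = 6.5W_b and W_b = 161.2.
Then W_s = 161.2 - 26 = 135.2 and L = 3206 - 5(161.2) = 2400.

W_b = 161.2, W_s = 135.2, L = 2400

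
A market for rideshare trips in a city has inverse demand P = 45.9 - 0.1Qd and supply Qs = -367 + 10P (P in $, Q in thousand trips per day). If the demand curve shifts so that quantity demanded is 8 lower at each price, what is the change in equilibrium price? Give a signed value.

Rewriting in direct form: Qd = 459 - 10P.
Set Qd = Qs: 459 - 10P = -367 + 10P, so 826 = 20P and P* = 41.3.
Plugging P* into demand: Q* = 459 - 10(41.3) = 46.
After the shift, demand is Qd = 451 - 10P.
The new intersection has 818 = 20P, i.e. P = 40.9, Q = 42.
ΔP = 40.9 - 41.3 = -0.4.

ΔP = -0.4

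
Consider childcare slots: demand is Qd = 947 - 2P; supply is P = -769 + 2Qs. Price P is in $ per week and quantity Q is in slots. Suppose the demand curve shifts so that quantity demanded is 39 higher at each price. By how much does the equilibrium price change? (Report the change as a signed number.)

Rewriting in direct form: Qs = 384.5 + 0.5P.
The market clears where 947 - 2P = 384.5 + 0.5P. Rearranging, 2.5P = 562.5, hence P* = 225.
Then Q* = 947 - 2(225) = 497.
After the shift, demand is Qd = 986 - 2P.
New equilibrium: 601.5 = 2.5P, so P = 240.6 and Q = 504.8.
ΔP = 240.6 - 225 = 15.6.

ΔP = 15.6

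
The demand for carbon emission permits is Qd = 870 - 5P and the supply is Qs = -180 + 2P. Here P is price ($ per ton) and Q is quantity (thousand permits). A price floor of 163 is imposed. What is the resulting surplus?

With P fixed at 163, quantity demanded is 55 and quantity supplied is 146.
Surplus = Qs - Qd = 146 - 55 = 91.

Surplus = 91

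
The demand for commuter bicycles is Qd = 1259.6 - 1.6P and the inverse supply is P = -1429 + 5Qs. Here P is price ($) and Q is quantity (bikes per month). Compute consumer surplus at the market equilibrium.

Consumer surplus = 48511.25

Inverting to quantity form: Qs = 285.8 + 0.2P.
Equating demand and supply, 1259.6 - 1.6P = 285.8 + 0.2P gives 1.8P = 973.8, so P* = 541.
Plugging P* into demand: Q* = 1259.6 - 1.6(541) = 394.
Demand choke price (Qd = 0): P = 1259.6/1.6 = 787.25. Consumer surplus = ½ × (787.25 - 541) × 394 = 48511.25.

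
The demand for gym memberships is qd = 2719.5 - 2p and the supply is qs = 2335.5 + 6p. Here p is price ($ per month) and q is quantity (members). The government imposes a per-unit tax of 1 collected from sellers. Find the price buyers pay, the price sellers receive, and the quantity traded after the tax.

p_b = 48.75, p_s = 47.75, q = 2622

The tax drives a wedge p_b - p_s = 1. Substituting p_s = p_b - 1 into supply: qs = 2329.5 + 6p_b.
Market clearing requires 2719.5 - 2p_b = 2329.5 + 6p_b; hence 390 = 8p_b and p_b = 48.75.
So p_s = 47.75 and the quantity traded is q = 2719.5 - 2(48.75) = 2622.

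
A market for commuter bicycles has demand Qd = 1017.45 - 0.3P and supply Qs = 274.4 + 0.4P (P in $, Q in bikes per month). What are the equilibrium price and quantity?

P* = 1061.5, Q* = 699

The market clears where 1017.45 - 0.3P = 274.4 + 0.4P. Rearranging, 0.7P = 743.05, hence P* = 1061.5.
Then Q* = 1017.45 - 0.3(1061.5) = 699.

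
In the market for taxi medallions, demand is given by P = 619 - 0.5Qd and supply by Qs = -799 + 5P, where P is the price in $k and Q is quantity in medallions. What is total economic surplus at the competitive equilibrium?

Total surplus = 150617.6

Solving each curve for Q: Qd = 1238 - 2P.
Set Qd = Qs: 1238 - 2P = -799 + 5P, so 2037 = 7P and P* = 291.
Then Q* = 1238 - 2(291) = 656.
Demand choke price = 619; supply choke price = 159.8. CS = ½(619 - 291)(656) = 107584; PS = ½(291 - 159.8)(656) = 43033.6. Total surplus = 150617.6.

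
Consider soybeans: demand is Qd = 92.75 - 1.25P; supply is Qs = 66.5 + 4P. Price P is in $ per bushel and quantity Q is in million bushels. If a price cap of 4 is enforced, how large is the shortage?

Evaluating both curves at the ceiling price 4 gives Qd = 87.75, Qs = 82.5.
Shortage = Qd - Qs = 87.75 - 82.5 = 5.25.

Shortage = 5.25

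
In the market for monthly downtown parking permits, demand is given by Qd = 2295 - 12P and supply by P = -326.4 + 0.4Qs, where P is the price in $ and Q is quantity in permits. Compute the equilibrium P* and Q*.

P* = 102, Q* = 1071

Solving each curve for Q: Qs = 816 + 2.5P.
Set Qd = Qs: 2295 - 12P = 816 + 2.5P, so 1479 = 14.5P and P* = 102.
Then Q* = 2295 - 12(102) = 1071.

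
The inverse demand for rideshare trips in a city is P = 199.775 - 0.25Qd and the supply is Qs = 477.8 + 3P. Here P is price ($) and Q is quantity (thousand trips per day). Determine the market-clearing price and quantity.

P* = 45.9, Q* = 615.5

Rewriting in direct form: Qd = 799.1 - 4P.
Equating demand and supply, 799.1 - 4P = 477.8 + 3P gives 7P = 321.3, so P* = 45.9.
From the demand curve, Q* = 799.1 - 4(45.9) = 615.5.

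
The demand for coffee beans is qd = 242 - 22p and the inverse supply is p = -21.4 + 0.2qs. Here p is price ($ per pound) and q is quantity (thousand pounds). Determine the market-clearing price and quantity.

p* = 5, q* = 132

Rewriting in direct form: qs = 107 + 5p.
Set qd = qs: 242 - 22p = 107 + 5p, so 135 = 27p and p* = 5.
Then q* = 242 - 22(5) = 132.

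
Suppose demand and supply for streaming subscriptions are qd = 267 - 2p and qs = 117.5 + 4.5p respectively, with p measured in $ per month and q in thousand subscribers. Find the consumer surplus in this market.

Consumer surplus = 12210.25

Equating demand and supply, 267 - 2p = 117.5 + 4.5p gives 6.5p = 149.5, so p* = 23.
Plugging p* into demand: q* = 267 - 2(23) = 221.
Demand choke price (qd = 0): p = 267/2 = 133.5. Consumer surplus = ½ × (133.5 - 23) × 221 = 12210.25.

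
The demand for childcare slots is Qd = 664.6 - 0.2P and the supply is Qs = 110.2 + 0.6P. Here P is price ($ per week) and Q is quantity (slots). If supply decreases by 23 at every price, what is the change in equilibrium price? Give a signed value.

At equilibrium Qd = Qs, so 664.6 - 0.2P = 110.2 + 0.6P; collecting terms, 554.4 = 0.8P and P* = 693.
From the demand curve, Q* = 664.6 - 0.2(693) = 526.
After the shift, supply is Qs = 87.2 + 0.6P.
Re-solving, 0.8P = 577.4 gives P = 721.75 and Q = 520.25.
ΔP = 721.75 - 693 = 28.75.

ΔP = 28.75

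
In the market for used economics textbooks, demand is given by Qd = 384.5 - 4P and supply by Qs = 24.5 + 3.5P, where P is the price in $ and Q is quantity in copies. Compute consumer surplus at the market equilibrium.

At equilibrium Qd = Qs, so 384.5 - 4P = 24.5 + 3.5P; collecting terms, 360 = 7.5P and P* = 48.
From the demand curve, Q* = 384.5 - 4(48) = 192.5.
Demand choke price (Qd = 0): P = 384.5/4 = 96.125. Consumer surplus = ½ × (96.125 - 48) × 192.5 = 4632.03125.

Consumer surplus = 4632.03125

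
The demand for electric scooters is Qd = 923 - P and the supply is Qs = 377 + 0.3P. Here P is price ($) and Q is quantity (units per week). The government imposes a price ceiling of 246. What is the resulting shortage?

With P fixed at 246, quantity demanded is 677 and quantity supplied is 450.8.
Shortage = Qd - Qs = 677 - 450.8 = 226.2.

Shortage = 226.2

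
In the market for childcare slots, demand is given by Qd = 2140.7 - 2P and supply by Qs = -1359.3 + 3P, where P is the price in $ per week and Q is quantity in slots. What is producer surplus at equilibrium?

Producer surplus = 91439.415

Set Qd = Qs: 2140.7 - 2P = -1359.3 + 3P, so 3500 = 5P and P* = 700.
Plugging P* into demand: Q* = 2140.7 - 2(700) = 740.7.
Supply choke price (Qs = 0): P = 453.1. Producer surplus = ½ × (700 - 453.1) × 740.7 = 91439.415.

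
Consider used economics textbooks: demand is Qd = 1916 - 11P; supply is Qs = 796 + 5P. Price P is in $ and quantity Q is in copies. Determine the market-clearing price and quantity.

At equilibrium Qd = Qs, so 1916 - 11P = 796 + 5P; collecting terms, 1120 = 16P and P* = 70.
Then Q* = 1916 - 11(70) = 1146.

P* = 70, Q* = 1146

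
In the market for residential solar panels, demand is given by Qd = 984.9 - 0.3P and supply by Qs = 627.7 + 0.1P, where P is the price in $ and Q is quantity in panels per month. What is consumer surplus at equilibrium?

Set Qd = Qs: 984.9 - 0.3P = 627.7 + 0.1P, so 357.2 = 0.4P and P* = 893.
Then Q* = 984.9 - 0.3(893) = 717.
Demand choke price (Qd = 0): P = 984.9/0.3 = 3283. Consumer surplus = ½ × (3283 - 893) × 717 = 856815.

Consumer surplus = 856815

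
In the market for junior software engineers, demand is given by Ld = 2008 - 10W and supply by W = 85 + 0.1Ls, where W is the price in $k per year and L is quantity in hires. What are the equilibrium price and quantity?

W* = 142.9, L* = 579

Rewriting in direct form: Ls = -850 + 10W.
The market clears where 2008 - 10W = -850 + 10W. Rearranging, 20W = 2858, hence W* = 142.9.
Plugging W* into demand: L* = 2008 - 10(142.9) = 579.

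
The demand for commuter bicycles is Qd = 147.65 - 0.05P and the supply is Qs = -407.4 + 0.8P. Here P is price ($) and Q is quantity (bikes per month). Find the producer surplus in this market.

Set Qd = Qs: 147.65 - 0.05P = -407.4 + 0.8P, so 555.05 = 0.85P and P* = 653.
Then Q* = 147.65 - 0.05(653) = 115.
Supply choke price (Qs = 0): P = 509.25. Producer surplus = ½ × (653 - 509.25) × 115 = 8265.625.

Producer surplus = 8265.625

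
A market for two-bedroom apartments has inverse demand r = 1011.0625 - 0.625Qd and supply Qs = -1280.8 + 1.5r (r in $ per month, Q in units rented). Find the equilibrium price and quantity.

r* = 935, Q* = 121.7

Rewriting in direct form: Qd = 1617.7 - 1.6r.
Set Qd = Qs: 1617.7 - 1.6r = -1280.8 + 1.5r, so 2898.5 = 3.1r and r* = 935.
Plugging r* into demand: Q* = 1617.7 - 1.6(935) = 121.7.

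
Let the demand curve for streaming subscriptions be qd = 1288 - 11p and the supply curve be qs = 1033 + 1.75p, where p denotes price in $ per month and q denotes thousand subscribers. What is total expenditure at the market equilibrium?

Equating demand and supply, 1288 - 11p = 1033 + 1.75p gives 12.75p = 255, so p* = 20.
Then q* = 1288 - 11(20) = 1068.
Total expenditure = p* × q* = 20 × 1068 = 21360.

Total expenditure = 21360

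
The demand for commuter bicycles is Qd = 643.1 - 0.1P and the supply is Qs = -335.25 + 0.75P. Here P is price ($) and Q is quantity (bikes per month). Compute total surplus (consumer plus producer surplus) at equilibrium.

Total surplus = 1579776

The market clears where 643.1 - 0.1P = -335.25 + 0.75P. Rearranging, 0.85P = 978.35, hence P* = 1151.
From the demand curve, Q* = 643.1 - 0.1(1151) = 528.
Demand choke price = 6431; supply choke price = 447. CS = ½(6431 - 1151)(528) = 1393920; PS = ½(1151 - 447)(528) = 185856. Total surplus = 1579776.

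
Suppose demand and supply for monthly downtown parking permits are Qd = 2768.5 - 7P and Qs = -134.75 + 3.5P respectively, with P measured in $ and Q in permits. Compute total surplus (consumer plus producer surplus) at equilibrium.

Set Qd = Qs: 2768.5 - 7P = -134.75 + 3.5P, so 2903.25 = 10.5P and P* = 276.5.
Substitute back: Q* = 2768.5 - 7(276.5) = 833.
Demand choke price = 395.5; supply choke price = 38.5. CS = ½(395.5 - 276.5)(833) = 49563.5; PS = ½(276.5 - 38.5)(833) = 99127. Total surplus = 148690.5.

Total surplus = 148690.5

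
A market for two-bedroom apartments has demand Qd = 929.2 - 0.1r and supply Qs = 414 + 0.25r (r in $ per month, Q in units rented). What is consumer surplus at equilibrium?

Equating demand and supply, 929.2 - 0.1r = 414 + 0.25r gives 0.35r = 515.2, so r* = 1472.
Then Q* = 929.2 - 0.1(1472) = 782.
Demand choke price (Qd = 0): r = 929.2/0.1 = 9292. Consumer surplus = ½ × (9292 - 1472) × 782 = 3057620.

Consumer surplus = 3057620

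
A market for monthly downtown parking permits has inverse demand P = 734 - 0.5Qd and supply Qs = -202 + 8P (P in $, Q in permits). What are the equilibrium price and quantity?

Solving each curve for Q: Qd = 1468 - 2P.
At equilibrium Qd = Qs, so 1468 - 2P = -202 + 8P; collecting terms, 1670 = 10P and P* = 167.
Plugging P* into demand: Q* = 1468 - 2(167) = 1134.

P* = 167, Q* = 1134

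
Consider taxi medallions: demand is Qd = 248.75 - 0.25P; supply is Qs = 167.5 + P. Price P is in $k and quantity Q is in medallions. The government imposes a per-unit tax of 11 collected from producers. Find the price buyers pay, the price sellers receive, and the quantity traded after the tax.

With a tax of 11 on producers, they supply based on the net price P_s = P_b - 11, so Qs = 156.5 + P_b.
Market clearing requires 248.75 - 0.25P_b = 156.5 + P_b; hence 92.25 = 1.25P_b and P_b = 73.8.
Then P_s = 73.8 - 11 = 62.8 and Q = 248.75 - 0.25(73.8) = 230.3.

P_b = 73.8, P_s = 62.8, Q = 230.3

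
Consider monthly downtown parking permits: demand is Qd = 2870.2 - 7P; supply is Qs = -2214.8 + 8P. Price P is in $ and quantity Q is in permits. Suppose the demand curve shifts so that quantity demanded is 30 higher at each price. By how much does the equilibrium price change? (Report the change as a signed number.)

ΔP = 2

The market clears where 2870.2 - 7P = -2214.8 + 8P. Rearranging, 15P = 5085, hence P* = 339.
Substitute back: Q* = 2870.2 - 7(339) = 497.2.
After the shift, demand is Qd = 2900.2 - 7P.
The new intersection has 5115 = 15P, i.e. P = 341, Q = 513.2.
ΔP = 341 - 339 = 2.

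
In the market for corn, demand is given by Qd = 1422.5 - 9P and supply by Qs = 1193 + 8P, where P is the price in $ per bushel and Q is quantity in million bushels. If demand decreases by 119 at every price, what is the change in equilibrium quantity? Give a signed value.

Equating demand and supply, 1422.5 - 9P = 1193 + 8P gives 17P = 229.5, so P* = 13.5.
Plugging P* into demand: Q* = 1422.5 - 9(13.5) = 1301.
After the shift, demand is Qd = 1303.5 - 9P.
New equilibrium: 110.5 = 17P, so P = 6.5 and Q = 1245.
ΔQ = 1245 - 1301 = -56.

ΔQ = -56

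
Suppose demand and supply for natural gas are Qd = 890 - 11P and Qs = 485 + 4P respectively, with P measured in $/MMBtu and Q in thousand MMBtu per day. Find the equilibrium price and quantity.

Set Qd = Qs: 890 - 11P = 485 + 4P, so 405 = 15P and P* = 27.
Then Q* = 890 - 11(27) = 593.

P* = 27, Q* = 593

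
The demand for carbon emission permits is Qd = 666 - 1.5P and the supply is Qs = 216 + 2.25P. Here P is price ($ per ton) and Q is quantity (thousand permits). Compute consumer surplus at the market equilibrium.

Consumer surplus = 78732

Set Qd = Qs: 666 - 1.5P = 216 + 2.25P, so 450 = 3.75P and P* = 120.
Substitute back: Q* = 666 - 1.5(120) = 486.
Demand choke price (Qd = 0): P = 666/1.5 = 444. Consumer surplus = ½ × (444 - 120) × 486 = 78732.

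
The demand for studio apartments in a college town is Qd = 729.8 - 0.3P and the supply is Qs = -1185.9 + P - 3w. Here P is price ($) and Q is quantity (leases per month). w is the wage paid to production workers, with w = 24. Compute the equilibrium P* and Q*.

P* = 1529, Q* = 271.1

With w = 24, supply is Qs = -1257.9 + P.
The market clears where 729.8 - 0.3P = -1257.9 + P. Rearranging, 1.3P = 1987.7, hence P* = 1529.
Plugging P* into demand: Q* = 729.8 - 0.3(1529) = 271.1.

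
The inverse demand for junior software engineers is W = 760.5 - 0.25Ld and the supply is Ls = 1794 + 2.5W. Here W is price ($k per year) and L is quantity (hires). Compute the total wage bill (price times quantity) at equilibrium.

Solving each curve for L: Ld = 3042 - 4W.
Set Ld = Ls: 3042 - 4W = 1794 + 2.5W, so 1248 = 6.5W and W* = 192.
Then L* = 3042 - 4(192) = 2274.
The total wage bill = W* × L* = 192 × 2274 = 436608.

The total wage bill = 436608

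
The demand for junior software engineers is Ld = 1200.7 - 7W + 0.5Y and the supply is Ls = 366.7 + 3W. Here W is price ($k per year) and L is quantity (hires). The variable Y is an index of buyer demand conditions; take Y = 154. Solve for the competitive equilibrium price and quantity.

With Y = 154, demand is Ld = 1277.7 - 7W.
Equating demand and supply, 1277.7 - 7W = 366.7 + 3W gives 10W = 911, so W* = 91.1.
Then L* = 1277.7 - 7(91.1) = 640.

W* = 91.1, L* = 640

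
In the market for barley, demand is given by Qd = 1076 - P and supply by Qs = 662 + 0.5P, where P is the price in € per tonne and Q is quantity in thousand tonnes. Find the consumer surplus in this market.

Set Qd = Qs: 1076 - P = 662 + 0.5P, so 414 = 1.5P and P* = 276.
Then Q* = 1076 - 276 = 800.
Demand choke price (Qd = 0): P = 1076. Consumer surplus = ½ × (1076 - 276) × 800 = 320000.

Consumer surplus = 320000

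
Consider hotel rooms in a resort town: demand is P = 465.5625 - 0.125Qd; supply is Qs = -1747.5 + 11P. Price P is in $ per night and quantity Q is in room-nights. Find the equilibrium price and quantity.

In direct form, Qd = 3724.5 - 8P.
The market clears where 3724.5 - 8P = -1747.5 + 11P. Rearranging, 19P = 5472, hence P* = 288.
Substitute back: Q* = 3724.5 - 8(288) = 1420.5.

P* = 288, Q* = 1420.5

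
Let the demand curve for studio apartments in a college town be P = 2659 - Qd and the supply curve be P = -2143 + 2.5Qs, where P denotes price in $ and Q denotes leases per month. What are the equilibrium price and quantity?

Solving each curve for Q: Qd = 2659 - P and Qs = 857.2 + 0.4P.
Set Qd = Qs: 2659 - P = 857.2 + 0.4P, so 1801.8 = 1.4P and P* = 1287.
Substitute back: Q* = 2659 - 1287 = 1372.

P* = 1287, Q* = 1372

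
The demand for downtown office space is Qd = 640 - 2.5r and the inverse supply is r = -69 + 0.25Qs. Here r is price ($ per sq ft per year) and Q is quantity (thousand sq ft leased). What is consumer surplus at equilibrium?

Consumer surplus = 50000

Rewriting in direct form: Qs = 276 + 4r.
The market clears where 640 - 2.5r = 276 + 4r. Rearranging, 6.5r = 364, hence r* = 56.
Substitute back: Q* = 640 - 2.5(56) = 500.
Demand choke price (Qd = 0): r = 640/2.5 = 256. Consumer surplus = ½ × (256 - 56) × 500 = 50000.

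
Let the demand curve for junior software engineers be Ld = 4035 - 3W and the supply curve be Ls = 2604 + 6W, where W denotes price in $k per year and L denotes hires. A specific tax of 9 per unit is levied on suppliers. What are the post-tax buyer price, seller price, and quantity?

Suppliers keep W_s = W_b - 9 per unit, so supply in terms of the buyer price is Ls = 2550 + 6W_b.
Set Ld = Ls: 4035 - 3W_b = 2550 + 6W_b, so 1485 = 9W_b and W_b = 165.
Then W_s = 165 - 9 = 156 and L = 4035 - 3(165) = 3540.

W_b = 165, W_s = 156, L = 3540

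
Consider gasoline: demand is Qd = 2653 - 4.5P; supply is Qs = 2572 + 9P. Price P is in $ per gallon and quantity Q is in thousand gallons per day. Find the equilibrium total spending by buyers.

Equating demand and supply, 2653 - 4.5P = 2572 + 9P gives 13.5P = 81, so P* = 6.
Substitute back: Q* = 2653 - 4.5(6) = 2626.
Total spending by buyers = P* × Q* = 6 × 2626 = 15756.

Total spending by buyers = 15756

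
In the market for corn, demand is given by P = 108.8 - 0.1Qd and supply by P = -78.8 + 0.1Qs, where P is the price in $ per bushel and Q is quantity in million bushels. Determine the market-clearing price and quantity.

Solving each curve for Q: Qd = 1088 - 10P and Qs = 788 + 10P.
Set Qd = Qs: 1088 - 10P = 788 + 10P, so 300 = 20P and P* = 15.
Plugging P* into demand: Q* = 1088 - 10(15) = 938.

P* = 15, Q* = 938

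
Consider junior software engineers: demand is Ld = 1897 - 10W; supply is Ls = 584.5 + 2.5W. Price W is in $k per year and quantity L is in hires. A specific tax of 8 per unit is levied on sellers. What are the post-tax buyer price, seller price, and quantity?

W_b = 106.6, W_s = 98.6, L = 831

The tax drives a wedge W_b - W_s = 8. Substituting W_s = W_b - 8 into supply: Ls = 564.5 + 2.5W_b.
Equate demand and the shifted supply: 1897 - 10W_b = 564.5 + 2.5W_b, giving 12.5W_b = 1332.5, so W_b = 106.6.
Then W_s = 106.6 - 8 = 98.6 and L = 1897 - 10(106.6) = 831.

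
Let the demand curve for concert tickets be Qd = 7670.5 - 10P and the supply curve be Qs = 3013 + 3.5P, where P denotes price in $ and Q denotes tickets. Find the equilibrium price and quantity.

P* = 345, Q* = 4220.5

Set Qd = Qs: 7670.5 - 10P = 3013 + 3.5P, so 4657.5 = 13.5P and P* = 345.
Substitute back: Q* = 7670.5 - 10(345) = 4220.5.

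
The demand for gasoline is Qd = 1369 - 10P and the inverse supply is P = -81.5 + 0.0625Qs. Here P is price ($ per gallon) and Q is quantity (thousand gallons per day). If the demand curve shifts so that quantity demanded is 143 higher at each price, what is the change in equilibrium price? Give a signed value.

Inverting to quantity form: Qs = 1304 + 16P.
Set Qd = Qs: 1369 - 10P = 1304 + 16P, so 65 = 26P and P* = 2.5.
From the demand curve, Q* = 1369 - 10(2.5) = 1344.
After the shift, demand is Qd = 1512 - 10P.
Re-solving, 26P = 208 gives P = 8 and Q = 1432.
ΔP = 8 - 2.5 = 5.5.

ΔP = 5.5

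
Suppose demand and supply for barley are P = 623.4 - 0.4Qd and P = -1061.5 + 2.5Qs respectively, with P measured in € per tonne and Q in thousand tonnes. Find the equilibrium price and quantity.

Rewriting in direct form: Qd = 1558.5 - 2.5P and Qs = 424.6 + 0.4P.
Set Qd = Qs: 1558.5 - 2.5P = 424.6 + 0.4P, so 1133.9 = 2.9P and P* = 391.
Plugging P* into demand: Q* = 1558.5 - 2.5(391) = 581.

P* = 391, Q* = 581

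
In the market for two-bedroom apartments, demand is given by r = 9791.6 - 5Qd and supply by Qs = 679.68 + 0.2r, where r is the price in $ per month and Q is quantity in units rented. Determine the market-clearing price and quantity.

r* = 3196.6, Q* = 1319

Inverting to quantity form: Qd = 1958.32 - 0.2r.
Equating demand and supply, 1958.32 - 0.2r = 679.68 + 0.2r gives 0.4r = 1278.64, so r* = 3196.6.
From the demand curve, Q* = 1958.32 - 0.2(3196.6) = 1319.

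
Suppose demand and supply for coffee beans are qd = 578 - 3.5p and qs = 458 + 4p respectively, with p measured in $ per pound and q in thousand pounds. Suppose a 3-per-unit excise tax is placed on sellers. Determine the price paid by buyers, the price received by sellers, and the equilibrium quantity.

p_b = 17.6, p_s = 14.6, q = 516.4

The tax drives a wedge p_b - p_s = 3. Substituting p_s = p_b - 3 into supply: qs = 446 + 4p_b.
Market clearing requires 578 - 3.5p_b = 446 + 4p_b; hence 132 = 7.5p_b and p_b = 17.6.
So p_s = 14.6 and the quantity traded is q = 578 - 3.5(17.6) = 516.4.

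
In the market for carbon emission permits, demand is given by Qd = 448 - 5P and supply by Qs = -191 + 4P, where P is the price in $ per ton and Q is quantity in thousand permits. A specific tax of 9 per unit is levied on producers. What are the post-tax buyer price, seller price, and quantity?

P_b = 75, P_s = 66, Q = 73

The tax drives a wedge P_b - P_s = 9. Substituting P_s = P_b - 9 into supply: Qs = -227 + 4P_b.
Set Qd = Qs: 448 - 5P_b = -227 + 4P_b, so 675 = 9P_b and P_b = 75.
So P_s = 66 and the quantity traded is Q = 448 - 5(75) = 73.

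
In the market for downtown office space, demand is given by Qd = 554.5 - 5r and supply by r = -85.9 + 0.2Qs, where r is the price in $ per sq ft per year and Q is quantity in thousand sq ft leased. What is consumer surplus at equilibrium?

In direct form, Qs = 429.5 + 5r.
The market clears where 554.5 - 5r = 429.5 + 5r. Rearranging, 10r = 125, hence r* = 12.5.
Substitute back: Q* = 554.5 - 5(12.5) = 492.
Demand choke price (Qd = 0): r = 554.5/5 = 110.9. Consumer surplus = ½ × (110.9 - 12.5) × 492 = 24206.4.

Consumer surplus = 24206.4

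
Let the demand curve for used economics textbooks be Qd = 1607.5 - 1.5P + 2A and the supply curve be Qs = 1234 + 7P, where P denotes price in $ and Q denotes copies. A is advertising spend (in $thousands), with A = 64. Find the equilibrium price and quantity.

With A = 64, demand is Qd = 1735.5 - 1.5P.
At equilibrium Qd = Qs, so 1735.5 - 1.5P = 1234 + 7P; collecting terms, 501.5 = 8.5P and P* = 59.
Substitute back: Q* = 1735.5 - 1.5(59) = 1647.

P* = 59, Q* = 1647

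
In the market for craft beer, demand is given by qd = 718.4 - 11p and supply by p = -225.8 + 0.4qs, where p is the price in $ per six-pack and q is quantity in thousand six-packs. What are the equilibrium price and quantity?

p* = 11.4, q* = 593

Inverting to quantity form: qs = 564.5 + 2.5p.
Set qd = qs: 718.4 - 11p = 564.5 + 2.5p, so 153.9 = 13.5p and p* = 11.4.
Substitute back: q* = 718.4 - 11(11.4) = 593.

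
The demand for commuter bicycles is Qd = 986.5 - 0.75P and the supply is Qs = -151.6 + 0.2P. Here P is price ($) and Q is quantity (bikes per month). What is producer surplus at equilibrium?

Equating demand and supply, 986.5 - 0.75P = -151.6 + 0.2P gives 0.95P = 1138.1, so P* = 1198.
Then Q* = 986.5 - 0.75(1198) = 88.
Supply choke price (Qs = 0): P = 758. Producer surplus = ½ × (1198 - 758) × 88 = 19360.

Producer surplus = 19360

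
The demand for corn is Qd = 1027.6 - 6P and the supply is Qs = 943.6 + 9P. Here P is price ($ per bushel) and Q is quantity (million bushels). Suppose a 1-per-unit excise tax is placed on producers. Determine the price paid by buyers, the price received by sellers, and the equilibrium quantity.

With a tax of 1 on producers, they supply based on the net price P_s = P_b - 1, so Qs = 934.6 + 9P_b.
Equate demand and the shifted supply: 1027.6 - 6P_b = 934.6 + 9P_b, giving 15P_b = 93, so P_b = 6.2.
So P_s = 5.2 and the quantity traded is Q = 1027.6 - 6(6.2) = 990.4.

P_b = 6.2, P_s = 5.2, Q = 990.4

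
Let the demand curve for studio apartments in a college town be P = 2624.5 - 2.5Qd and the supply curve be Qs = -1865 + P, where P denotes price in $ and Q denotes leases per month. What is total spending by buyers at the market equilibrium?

Total spending by buyers = 451794

Rewriting in direct form: Qd = 1049.8 - 0.4P.
Equating demand and supply, 1049.8 - 0.4P = -1865 + P gives 1.4P = 2914.8, so P* = 2082.
Then Q* = 1049.8 - 0.4(2082) = 217.
Total spending by buyers = P* × Q* = 2082 × 217 = 451794.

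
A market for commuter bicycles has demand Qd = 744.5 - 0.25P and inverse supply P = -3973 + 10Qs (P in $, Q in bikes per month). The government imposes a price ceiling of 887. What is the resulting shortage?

In direct form, Qs = 397.3 + 0.1P.
With P fixed at 887, quantity demanded is 522.75 and quantity supplied is 486.
Shortage = Qd - Qs = 522.75 - 486 = 36.75.

Shortage = 36.75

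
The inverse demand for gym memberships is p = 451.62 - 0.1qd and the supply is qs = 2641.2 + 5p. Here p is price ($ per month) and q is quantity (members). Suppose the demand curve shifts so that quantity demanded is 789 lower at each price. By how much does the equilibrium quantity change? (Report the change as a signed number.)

Δq = -263

Solving each curve for q: qd = 4516.2 - 10p.
Equating demand and supply, 4516.2 - 10p = 2641.2 + 5p gives 15p = 1875, so p* = 125.
Substitute back: q* = 4516.2 - 10(125) = 3266.2.
After the shift, demand is qd = 3727.2 - 10p.
The new intersection has 1086 = 15p, i.e. p = 72.4, q = 3003.2.
Δq = 3003.2 - 3266.2 = -263.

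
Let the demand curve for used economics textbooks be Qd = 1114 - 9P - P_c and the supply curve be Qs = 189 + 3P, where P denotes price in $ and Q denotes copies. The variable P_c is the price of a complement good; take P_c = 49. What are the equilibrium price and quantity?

With P_c = 49, demand is Qd = 1065 - 9P.
The market clears where 1065 - 9P = 189 + 3P. Rearranging, 12P = 876, hence P* = 73.
Substitute back: Q* = 1065 - 9(73) = 408.

P* = 73, Q* = 408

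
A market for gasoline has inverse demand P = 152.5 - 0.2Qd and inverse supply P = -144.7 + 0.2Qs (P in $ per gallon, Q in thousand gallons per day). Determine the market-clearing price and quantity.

Inverting to quantity form: Qd = 762.5 - 5P and Qs = 723.5 + 5P.
Equating demand and supply, 762.5 - 5P = 723.5 + 5P gives 10P = 39, so P* = 3.9.
Substitute back: Q* = 762.5 - 5(3.9) = 743.

P* = 3.9, Q* = 743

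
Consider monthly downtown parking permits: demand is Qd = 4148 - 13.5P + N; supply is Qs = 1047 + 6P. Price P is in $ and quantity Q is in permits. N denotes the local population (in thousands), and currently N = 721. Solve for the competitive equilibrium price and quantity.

With N = 721, demand is Qd = 4869 - 13.5P.
At equilibrium Qd = Qs, so 4869 - 13.5P = 1047 + 6P; collecting terms, 3822 = 19.5P and P* = 196.
Plugging P* into demand: Q* = 4869 - 13.5(196) = 2223.

P* = 196, Q* = 2223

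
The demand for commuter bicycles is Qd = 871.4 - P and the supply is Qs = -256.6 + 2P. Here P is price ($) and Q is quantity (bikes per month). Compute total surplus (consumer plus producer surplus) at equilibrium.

The market clears where 871.4 - P = -256.6 + 2P. Rearranging, 3P = 1128, hence P* = 376.
Plugging P* into demand: Q* = 871.4 - 376 = 495.4.
Demand choke price = 871.4; supply choke price = 128.3. CS = ½(871.4 - 376)(495.4) = 122710.58; PS = ½(376 - 128.3)(495.4) = 61355.29. Total surplus = 184065.87.

Total surplus = 184065.87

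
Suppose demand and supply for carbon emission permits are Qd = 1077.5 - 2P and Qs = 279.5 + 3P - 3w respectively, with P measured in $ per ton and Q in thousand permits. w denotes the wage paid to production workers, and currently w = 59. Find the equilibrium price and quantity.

P* = 195, Q* = 687.5

With w = 59, supply is Qs = 102.5 + 3P.
At equilibrium Qd = Qs, so 1077.5 - 2P = 102.5 + 3P; collecting terms, 975 = 5P and P* = 195.
Plugging P* into demand: Q* = 1077.5 - 2(195) = 687.5.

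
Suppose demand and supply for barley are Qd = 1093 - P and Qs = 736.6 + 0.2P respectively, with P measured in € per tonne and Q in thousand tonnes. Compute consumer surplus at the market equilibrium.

Consumer surplus = 316808

The market clears where 1093 - P = 736.6 + 0.2P. Rearranging, 1.2P = 356.4, hence P* = 297.
From the demand curve, Q* = 1093 - 297 = 796.
Demand choke price (Qd = 0): P = 1093. Consumer surplus = ½ × (1093 - 297) × 796 = 316808.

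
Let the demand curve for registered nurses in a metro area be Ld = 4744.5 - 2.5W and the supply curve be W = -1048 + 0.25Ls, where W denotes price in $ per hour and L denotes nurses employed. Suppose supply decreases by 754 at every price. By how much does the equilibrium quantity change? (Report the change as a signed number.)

ΔL = -290

In direct form, Ls = 4192 + 4W.
At equilibrium Ld = Ls, so 4744.5 - 2.5W = 4192 + 4W; collecting terms, 552.5 = 6.5W and W* = 85.
From the demand curve, L* = 4744.5 - 2.5(85) = 4532.
After the shift, supply is Ls = 3438 + 4W.
New equilibrium: 1306.5 = 6.5W, so W = 201 and L = 4242.
ΔL = 4242 - 4532 = -290.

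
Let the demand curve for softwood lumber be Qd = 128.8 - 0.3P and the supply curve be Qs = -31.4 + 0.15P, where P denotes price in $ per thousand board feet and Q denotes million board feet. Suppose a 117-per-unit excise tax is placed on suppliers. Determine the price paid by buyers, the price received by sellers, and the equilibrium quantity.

P_b = 395, P_s = 278, Q = 10.3

With a tax of 117 on suppliers, they supply based on the net price P_s = P_b - 117, so Qs = -48.95 + 0.15P_b.
Set Qd = Qs: 128.8 - 0.3P_b = -48.95 + 0.15P_b, so 177.75 = 0.45P_b and P_b = 395.
So P_s = 278 and the quantity traded is Q = 128.8 - 0.3(395) = 10.3.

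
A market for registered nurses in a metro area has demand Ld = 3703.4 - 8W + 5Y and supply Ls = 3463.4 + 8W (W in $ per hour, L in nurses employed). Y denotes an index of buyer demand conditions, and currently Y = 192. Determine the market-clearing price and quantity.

W* = 75, L* = 4063.4

With Y = 192, demand is Ld = 4663.4 - 8W.
Set Ld = Ls: 4663.4 - 8W = 3463.4 + 8W, so 1200 = 16W and W* = 75.
From the demand curve, L* = 4663.4 - 8(75) = 4063.4.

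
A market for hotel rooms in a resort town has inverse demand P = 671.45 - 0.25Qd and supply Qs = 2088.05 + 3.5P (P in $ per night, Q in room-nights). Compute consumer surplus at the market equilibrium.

Rewriting in direct form: Qd = 2685.8 - 4P.
The market clears where 2685.8 - 4P = 2088.05 + 3.5P. Rearranging, 7.5P = 597.75, hence P* = 79.7.
Then Q* = 2685.8 - 4(79.7) = 2367.
Demand choke price (Qd = 0): P = 2685.8/4 = 671.45. Consumer surplus = ½ × (671.45 - 79.7) × 2367 = 700336.125.

Consumer surplus = 700336.125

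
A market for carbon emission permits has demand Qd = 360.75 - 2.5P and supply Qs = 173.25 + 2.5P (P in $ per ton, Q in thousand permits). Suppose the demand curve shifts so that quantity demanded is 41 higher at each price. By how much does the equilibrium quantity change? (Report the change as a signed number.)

ΔQ = 20.5

Equating demand and supply, 360.75 - 2.5P = 173.25 + 2.5P gives 5P = 187.5, so P* = 37.5.
Then Q* = 360.75 - 2.5(37.5) = 267.
After the shift, demand is Qd = 401.75 - 2.5P.
The new intersection has 228.5 = 5P, i.e. P = 45.7, Q = 287.5.
ΔQ = 287.5 - 267 = 20.5.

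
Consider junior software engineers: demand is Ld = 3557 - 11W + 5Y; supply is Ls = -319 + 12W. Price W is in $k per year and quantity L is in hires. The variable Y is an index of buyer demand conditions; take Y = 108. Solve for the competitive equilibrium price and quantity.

With Y = 108, demand is Ld = 4097 - 11W.
The market clears where 4097 - 11W = -319 + 12W. Rearranging, 23W = 4416, hence W* = 192.
From the demand curve, L* = 4097 - 11(192) = 1985.

W* = 192, L* = 1985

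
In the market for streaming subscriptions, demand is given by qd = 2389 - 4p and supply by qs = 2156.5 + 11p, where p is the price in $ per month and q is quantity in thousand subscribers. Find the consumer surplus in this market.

Consumer surplus = 676866.125

Set qd = qs: 2389 - 4p = 2156.5 + 11p, so 232.5 = 15p and p* = 15.5.
Plugging p* into demand: q* = 2389 - 4(15.5) = 2327.
Demand choke price (qd = 0): p = 2389/4 = 597.25. Consumer surplus = ½ × (597.25 - 15.5) × 2327 = 676866.125.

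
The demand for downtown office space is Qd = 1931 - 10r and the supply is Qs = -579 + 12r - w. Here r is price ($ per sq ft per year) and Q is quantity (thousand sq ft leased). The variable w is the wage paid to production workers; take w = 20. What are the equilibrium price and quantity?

With w = 20, supply is Qs = -599 + 12r.
Equating demand and supply, 1931 - 10r = -599 + 12r gives 22r = 2530, so r* = 115.
Plugging r* into demand: Q* = 1931 - 10(115) = 781.

r* = 115, Q* = 781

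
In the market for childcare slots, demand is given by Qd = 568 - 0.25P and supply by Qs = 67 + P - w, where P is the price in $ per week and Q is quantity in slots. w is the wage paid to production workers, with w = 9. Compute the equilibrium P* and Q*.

With w = 9, supply is Qs = 58 + P.
Equating demand and supply, 568 - 0.25P = 58 + P gives 1.25P = 510, so P* = 408.
Substitute back: Q* = 568 - 0.25(408) = 466.

P* = 408, Q* = 466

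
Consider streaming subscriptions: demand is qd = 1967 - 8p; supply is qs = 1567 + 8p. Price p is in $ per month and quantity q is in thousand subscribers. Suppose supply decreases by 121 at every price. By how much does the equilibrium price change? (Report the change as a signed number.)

The market clears where 1967 - 8p = 1567 + 8p. Rearranging, 16p = 400, hence p* = 25.
Then q* = 1967 - 8(25) = 1767.
After the shift, supply is qs = 1446 + 8p.
New equilibrium: 521 = 16p, so p = 32.5625 and q = 1706.5.
Δp = 32.5625 - 25 = 7.5625.

Δp = 7.5625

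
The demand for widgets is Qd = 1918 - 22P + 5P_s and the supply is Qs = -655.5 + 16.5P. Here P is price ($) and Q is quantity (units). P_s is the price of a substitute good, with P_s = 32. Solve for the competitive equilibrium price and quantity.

P* = 71, Q* = 516

With P_s = 32, demand is Qd = 2078 - 22P.
At equilibrium Qd = Qs, so 2078 - 22P = -655.5 + 16.5P; collecting terms, 2733.5 = 38.5P and P* = 71.
From the demand curve, Q* = 2078 - 22(71) = 516.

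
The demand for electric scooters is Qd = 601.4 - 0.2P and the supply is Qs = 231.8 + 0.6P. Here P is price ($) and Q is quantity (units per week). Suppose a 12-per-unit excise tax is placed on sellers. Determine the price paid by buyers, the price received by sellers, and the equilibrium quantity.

P_b = 471, P_s = 459, Q = 507.2

Sellers keep P_s = P_b - 12 per unit, so supply in terms of the buyer price is Qs = 224.6 + 0.6P_b.
Equate demand and the shifted supply: 601.4 - 0.2P_b = 224.6 + 0.6P_b, giving 0.8P_b = 376.8, so P_b = 471.
Then P_s = 471 - 12 = 459 and Q = 601.4 - 0.2(471) = 507.2.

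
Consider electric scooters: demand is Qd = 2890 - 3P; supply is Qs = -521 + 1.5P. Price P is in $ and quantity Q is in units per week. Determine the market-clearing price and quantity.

P* = 758, Q* = 616

At equilibrium Qd = Qs, so 2890 - 3P = -521 + 1.5P; collecting terms, 3411 = 4.5P and P* = 758.
Then Q* = 2890 - 3(758) = 616.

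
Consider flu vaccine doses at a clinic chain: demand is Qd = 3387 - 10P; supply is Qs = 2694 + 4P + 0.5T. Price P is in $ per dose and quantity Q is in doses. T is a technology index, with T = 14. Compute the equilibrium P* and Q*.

P* = 49, Q* = 2897

With T = 14, supply is Qs = 2701 + 4P.
At equilibrium Qd = Qs, so 3387 - 10P = 2701 + 4P; collecting terms, 686 = 14P and P* = 49.
Plugging P* into demand: Q* = 3387 - 10(49) = 2897.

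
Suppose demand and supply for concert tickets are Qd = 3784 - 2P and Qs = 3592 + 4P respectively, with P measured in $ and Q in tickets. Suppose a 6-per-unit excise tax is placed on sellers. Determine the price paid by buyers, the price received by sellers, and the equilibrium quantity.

P_b = 36, P_s = 30, Q = 3712

Sellers keep P_s = P_b - 6 per unit, so supply in terms of the buyer price is Qs = 3568 + 4P_b.
Market clearing requires 3784 - 2P_b = 3568 + 4P_b; hence 216 = 6P_b and P_b = 36.
Then P_s = 36 - 6 = 30 and Q = 3784 - 2(36) = 3712.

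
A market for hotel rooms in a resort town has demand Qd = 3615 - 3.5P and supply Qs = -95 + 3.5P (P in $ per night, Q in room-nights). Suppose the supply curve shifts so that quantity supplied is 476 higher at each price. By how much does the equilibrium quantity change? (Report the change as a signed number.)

ΔQ = 238

Set Qd = Qs: 3615 - 3.5P = -95 + 3.5P, so 3710 = 7P and P* = 530.
Then Q* = 3615 - 3.5(530) = 1760.
After the shift, supply is Qs = 381 + 3.5P.
New equilibrium: 3234 = 7P, so P = 462 and Q = 1998.
ΔQ = 1998 - 1760 = 238.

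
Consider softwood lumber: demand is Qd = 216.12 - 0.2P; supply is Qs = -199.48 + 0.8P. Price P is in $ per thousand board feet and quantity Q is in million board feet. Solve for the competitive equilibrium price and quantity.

At equilibrium Qd = Qs, so 216.12 - 0.2P = -199.48 + 0.8P; collecting terms, 415.6 = P and P* = 415.6.
Then Q* = 216.12 - 0.2(415.6) = 133.

P* = 415.6, Q* = 133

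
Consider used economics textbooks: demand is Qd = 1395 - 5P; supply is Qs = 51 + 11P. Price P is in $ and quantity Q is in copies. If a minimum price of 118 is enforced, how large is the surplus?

With P fixed at 118, quantity demanded is 805 and quantity supplied is 1349.
Surplus = Qs - Qd = 1349 - 805 = 544.

Surplus = 544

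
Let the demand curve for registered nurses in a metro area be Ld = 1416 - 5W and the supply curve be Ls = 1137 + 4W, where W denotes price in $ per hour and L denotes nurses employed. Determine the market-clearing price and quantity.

W* = 31, L* = 1261

Equating demand and supply, 1416 - 5W = 1137 + 4W gives 9W = 279, so W* = 31.
From the demand curve, L* = 1416 - 5(31) = 1261.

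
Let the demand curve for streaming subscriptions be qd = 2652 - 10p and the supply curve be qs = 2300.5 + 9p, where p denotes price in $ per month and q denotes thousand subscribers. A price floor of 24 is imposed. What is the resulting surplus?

Surplus = 104.5

Evaluating both curves at the floor price 24 gives qd = 2412, qs = 2516.5.
Surplus = qs - qd = 2516.5 - 2412 = 104.5.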